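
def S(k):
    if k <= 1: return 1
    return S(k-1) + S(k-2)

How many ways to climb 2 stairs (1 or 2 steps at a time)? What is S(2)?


Building up from base cases:
S(0) = 1
S(1) = 1
S(2) = S(1) + S(0) = 1 + 1 = 2

2


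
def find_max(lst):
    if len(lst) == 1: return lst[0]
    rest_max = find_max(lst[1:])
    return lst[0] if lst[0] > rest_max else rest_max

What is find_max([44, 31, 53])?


find_max([44, 31, 53]): compare 44 with find_max([31, 53])
find_max([31, 53]): compare 31 with find_max([53])
find_max([53]) = 53  (base case)
Compare 31 with 53 -> 53
Compare 44 with 53 -> 53

53


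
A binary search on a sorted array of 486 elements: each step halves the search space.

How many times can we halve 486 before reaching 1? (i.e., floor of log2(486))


486 / 2 = 243
243 / 2 = 121
121 / 2 = 60
60 / 2 = 30
30 / 2 = 15
15 / 2 = 7
7 / 2 = 3
3 / 2 = 1
Reached 1 after 8 halvings

8


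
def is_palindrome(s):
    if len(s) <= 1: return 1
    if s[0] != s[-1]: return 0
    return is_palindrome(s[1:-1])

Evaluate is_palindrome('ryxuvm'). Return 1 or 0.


is_palindrome('ryxuvm'): s[0]='r' != s[-1]='m' -> return 0
Result: 0 (not a palindrome)

0


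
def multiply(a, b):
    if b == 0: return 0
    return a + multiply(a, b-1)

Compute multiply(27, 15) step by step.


multiply(27, 15) = 27 + multiply(27, 14)
multiply(27, 14) = 27 + multiply(27, 13)
multiply(27, 13) = 27 + multiply(27, 12)
multiply(27, 12) = 27 + multiply(27, 11)
multiply(27, 11) = 27 + multiply(27, 10)
multiply(27, 10) = 27 + multiply(27, 9)
multiply(27, 9) = 27 + multiply(27, 8)
multiply(27, 8) = 27 + multiply(27, 7)
multiply(27, 7) = 27 + multiply(27, 6)
multiply(27, 6) = 27 + multiply(27, 5)
multiply(27, 5) = 27 + multiply(27, 4)
multiply(27, 4) = 27 + multiply(27, 3)
multiply(27, 3) = 27 + multiply(27, 2)
multiply(27, 2) = 27 + multiply(27, 1)
multiply(27, 1) = 27 + multiply(27, 0)
multiply(27, 0) = 0  (base case)
Total: 27 + 27 + 27 + 27 + 27 + 27 + 27 + 27 + 27 + 27 + 27 + 27 + 27 + 27 + 27 + 0 = 405

405


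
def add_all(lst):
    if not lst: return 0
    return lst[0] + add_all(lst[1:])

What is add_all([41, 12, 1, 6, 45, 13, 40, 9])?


add_all([41, 12, 1, 6, 45, 13, 40, 9]) = 41 + add_all([12, 1, 6, 45, 13, 40, 9])
add_all([12, 1, 6, 45, 13, 40, 9]) = 12 + add_all([1, 6, 45, 13, 40, 9])
add_all([1, 6, 45, 13, 40, 9]) = 1 + add_all([6, 45, 13, 40, 9])
add_all([6, 45, 13, 40, 9]) = 6 + add_all([45, 13, 40, 9])
add_all([45, 13, 40, 9]) = 45 + add_all([13, 40, 9])
add_all([13, 40, 9]) = 13 + add_all([40, 9])
add_all([40, 9]) = 40 + add_all([9])
add_all([9]) = 9 + add_all([])
add_all([]) = 0  (base case)
Total: 41 + 12 + 1 + 6 + 45 + 13 + 40 + 9 + 0 = 167

167


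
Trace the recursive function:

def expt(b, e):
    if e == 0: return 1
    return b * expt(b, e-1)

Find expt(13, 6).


expt(13, 6)
= 13 * expt(13, 5)
= 13 * 13 * expt(13, 4)
= 13 * 13 * 13 * expt(13, 3)
= 13 * 13 * 13 * 13 * expt(13, 2)
= 13 * 13 * 13 * 13 * 13 * expt(13, 1)
= 13 * 13 * 13 * 13 * 13 * 13 * expt(13, 0)
= 13 * 13 * 13 * 13 * 13 * 13 * 1
= 4826809

4826809


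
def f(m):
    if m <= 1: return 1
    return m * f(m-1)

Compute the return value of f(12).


f(12)
= 12 * f(11)
= 12 * 11 * f(10)
= 12 * 11 * 10 * f(9)
= 12 * 11 * 10 * 9 * f(8)
= 12 * 11 * 10 * 9 * 8 * f(7)
= 12 * 11 * 10 * 9 * 8 * 7 * f(6)
= 12 * 11 * 10 * 9 * 8 * 7 * 6 * f(5)
= 12 * 11 * 10 * 9 * 8 * 7 * 6 * 5 * f(4)
= 12 * 11 * 10 * 9 * 8 * 7 * 6 * 5 * 4 * f(3)
= 12 * 11 * 10 * 9 * 8 * 7 * 6 * 5 * 4 * 3 * f(2)
= 12 * 11 * 10 * 9 * 8 * 7 * 6 * 5 * 4 * 3 * 2 * f(1)
= 12 * 11 * 10 * 9 * 8 * 7 * 6 * 5 * 4 * 3 * 2 * 1
= 479001600

479001600


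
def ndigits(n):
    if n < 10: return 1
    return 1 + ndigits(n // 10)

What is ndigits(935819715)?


ndigits(935819715) = 1 + ndigits(93581971)
ndigits(93581971) = 1 + ndigits(9358197)
ndigits(9358197) = 1 + ndigits(935819)
ndigits(935819) = 1 + ndigits(93581)
ndigits(93581) = 1 + ndigits(9358)
ndigits(9358) = 1 + ndigits(935)
ndigits(935) = 1 + ndigits(93)
ndigits(93) = 1 + ndigits(9)
ndigits(9) = 1  (base case: 9 < 10)
Unwinding: 1 + 1 + 1 + 1 + 1 + 1 + 1 + 1 + 1 = 9

9


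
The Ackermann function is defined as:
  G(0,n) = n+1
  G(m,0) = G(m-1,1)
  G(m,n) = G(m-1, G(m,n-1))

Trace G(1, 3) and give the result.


G(1, 3) = G(0, G(1, 2))
  G(1, 2) = G(0, G(1, 1))
    G(1, 1) = G(0, G(1, 0))
      G(1, 0) = G(0, 1)
        G(0, 1) = 2
      = G(0, 2)
      G(0, 2) = 3
    = G(0, 3)
    G(0, 3) = 4
  = G(0, 4)
  G(0, 4) = 5
Result: G(1, 3) = 5

5


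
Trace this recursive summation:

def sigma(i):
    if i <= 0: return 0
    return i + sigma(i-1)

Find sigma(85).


sigma(85)
= 85 + 84 + 83 + 82 + 81 + 80 + 79 + 78 + 77 + 76 + 75 + 74 + 73 + 72 + 71 + 70 + 69 + 68 + 67 + 66 + 65 + 64 + 63 + 62 + 61 + 60 + 59 + 58 + 57 + 56 + 55 + 54 + 53 + 52 + 51 + 50 + 49 + 48 + 47 + 46 + 45 + 44 + 43 + 42 + 41 + 40 + 39 + 38 + 37 + 36 + 35 + 34 + 33 + 32 + 31 + 30 + 29 + 28 + 27 + 26 + 25 + 24 + 23 + 22 + 21 + 20 + 19 + 18 + 17 + 16 + 15 + 14 + 13 + 12 + 11 + 10 + 9 + 8 + 7 + 6 + 5 + 4 + 3 + 2 + 1 + sigma(0)
= 85 + 84 + 83 + 82 + 81 + 80 + 79 + 78 + 77 + 76 + 75 + 74 + 73 + 72 + 71 + 70 + 69 + 68 + 67 + 66 + 65 + 64 + 63 + 62 + 61 + 60 + 59 + 58 + 57 + 56 + 55 + 54 + 53 + 52 + 51 + 50 + 49 + 48 + 47 + 46 + 45 + 44 + 43 + 42 + 41 + 40 + 39 + 38 + 37 + 36 + 35 + 34 + 33 + 32 + 31 + 30 + 29 + 28 + 27 + 26 + 25 + 24 + 23 + 22 + 21 + 20 + 19 + 18 + 17 + 16 + 15 + 14 + 13 + 12 + 11 + 10 + 9 + 8 + 7 + 6 + 5 + 4 + 3 + 2 + 1 + 0
= 3655

3655


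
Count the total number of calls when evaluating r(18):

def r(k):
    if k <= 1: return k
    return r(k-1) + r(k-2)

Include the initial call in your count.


Let C(n) = total calls for r(n)
C(0) = 1, C(1) = 1
C(2) = 1 + C(1) + C(0) = 1 + 1 + 1 = 3
C(3) = 1 + C(2) + C(1) = 1 + 3 + 1 = 5
C(4) = 1 + C(3) + C(2) = 1 + 5 + 3 = 9
C(5) = 1 + C(4) + C(3) = 1 + 9 + 5 = 15
C(6) = 1 + C(5) + C(4) = 1 + 15 + 9 = 25
C(7) = 1 + C(6) + C(5) = 1 + 25 + 15 = 41
C(8) = 1 + C(7) + C(6) = 1 + 41 + 25 = 67
C(9) = 1 + C(8) + C(7) = 1 + 67 + 41 = 109
C(10) = 1 + C(9) + C(8) = 1 + 109 + 67 = 177
C(11) = 1 + C(10) + C(9) = 1 + 177 + 109 = 287
C(12) = 1 + C(11) + C(10) = 1 + 287 + 177 = 465
C(13) = 1 + C(12) + C(11) = 1 + 465 + 287 = 753
C(14) = 1 + C(13) + C(12) = 1 + 753 + 465 = 1219
C(15) = 1 + C(14) + C(13) = 1 + 1219 + 753 = 1973
C(16) = 1 + C(15) + C(14) = 1 + 1973 + 1219 = 3193
C(17) = 1 + C(16) + C(15) = 1 + 3193 + 1973 = 5167
C(18) = 1 + C(17) + C(16) = 1 + 5167 + 3193 = 8361

8361


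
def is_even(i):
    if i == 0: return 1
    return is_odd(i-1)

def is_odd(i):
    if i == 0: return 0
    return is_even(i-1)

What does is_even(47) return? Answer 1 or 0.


is_even(47) = is_odd(46)
is_odd(46) = is_even(45)
is_even(45) = is_odd(44)
is_odd(44) = is_even(43)
is_even(43) = is_odd(42)
is_odd(42) = is_even(41)
is_even(41) = is_odd(40)
is_odd(40) = is_even(39)
is_even(39) = is_odd(38)
is_odd(38) = is_even(37)
is_even(37) = is_odd(36)
is_odd(36) = is_even(35)
is_even(35) = is_odd(34)
is_odd(34) = is_even(33)
is_even(33) = is_odd(32)
is_odd(32) = is_even(31)
is_even(31) = is_odd(30)
is_odd(30) = is_even(29)
is_even(29) = is_odd(28)
is_odd(28) = is_even(27)
is_even(27) = is_odd(26)
is_odd(26) = is_even(25)
is_even(25) = is_odd(24)
is_odd(24) = is_even(23)
is_even(23) = is_odd(22)
is_odd(22) = is_even(21)
is_even(21) = is_odd(20)
is_odd(20) = is_even(19)
is_even(19) = is_odd(18)
is_odd(18) = is_even(17)
is_even(17) = is_odd(16)
is_odd(16) = is_even(15)
is_even(15) = is_odd(14)
is_odd(14) = is_even(13)
is_even(13) = is_odd(12)
is_odd(12) = is_even(11)
is_even(11) = is_odd(10)
is_odd(10) = is_even(9)
is_even(9) = is_odd(8)
is_odd(8) = is_even(7)
is_even(7) = is_odd(6)
is_odd(6) = is_even(5)
is_even(5) = is_odd(4)
is_odd(4) = is_even(3)
is_even(3) = is_odd(2)
is_odd(2) = is_even(1)
is_even(1) = is_odd(0)
is_odd(0) = 0  (base case)
Result: 0

0


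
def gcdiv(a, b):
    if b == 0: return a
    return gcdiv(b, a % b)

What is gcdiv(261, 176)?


gcdiv(261, 176) = gcdiv(176, 85)
gcdiv(176, 85) = gcdiv(85, 6)
gcdiv(85, 6) = gcdiv(6, 1)
gcdiv(6, 1) = gcdiv(1, 0)
gcdiv(1, 0) = 1  (base case)

1


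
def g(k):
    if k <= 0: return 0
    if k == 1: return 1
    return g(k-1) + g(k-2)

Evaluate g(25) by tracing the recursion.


Computing g(25) bottom-up:
g(0) = 0
g(1) = 1
g(2) = g(1) + g(0) = 1 + 0 = 1
g(3) = g(2) + g(1) = 1 + 1 = 2
g(4) = g(3) + g(2) = 2 + 1 = 3
g(5) = g(4) + g(3) = 3 + 2 = 5
g(6) = g(5) + g(4) = 5 + 3 = 8
g(7) = g(6) + g(5) = 8 + 5 = 13
g(8) = g(7) + g(6) = 13 + 8 = 21
g(9) = g(8) + g(7) = 21 + 13 = 34
g(10) = g(9) + g(8) = 34 + 21 = 55
g(11) = g(10) + g(9) = 55 + 34 = 89
g(12) = g(11) + g(10) = 89 + 55 = 144
g(13) = g(12) + g(11) = 144 + 89 = 233
g(14) = g(13) + g(12) = 233 + 144 = 377
g(15) = g(14) + g(13) = 377 + 233 = 610
g(16) = g(15) + g(14) = 610 + 377 = 987
g(17) = g(16) + g(15) = 987 + 610 = 1597
g(18) = g(17) + g(16) = 1597 + 987 = 2584
g(19) = g(18) + g(17) = 2584 + 1597 = 4181
g(20) = g(19) + g(18) = 4181 + 2584 = 6765
g(21) = g(20) + g(19) = 6765 + 4181 = 10946
g(22) = g(21) + g(20) = 10946 + 6765 = 17711
g(23) = g(22) + g(21) = 17711 + 10946 = 28657
g(24) = g(23) + g(22) = 28657 + 17711 = 46368
g(25) = g(24) + g(23) = 46368 + 28657 = 75025

75025


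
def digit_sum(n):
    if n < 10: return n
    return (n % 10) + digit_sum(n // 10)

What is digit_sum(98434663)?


digit_sum(98434663) = 3 + digit_sum(9843466)
digit_sum(9843466) = 6 + digit_sum(984346)
digit_sum(984346) = 6 + digit_sum(98434)
digit_sum(98434) = 4 + digit_sum(9843)
digit_sum(9843) = 3 + digit_sum(984)
digit_sum(984) = 4 + digit_sum(98)
digit_sum(98) = 8 + digit_sum(9)
digit_sum(9) = 9  (base case)
Total: 3 + 6 + 6 + 4 + 3 + 4 + 8 + 9 = 43

43


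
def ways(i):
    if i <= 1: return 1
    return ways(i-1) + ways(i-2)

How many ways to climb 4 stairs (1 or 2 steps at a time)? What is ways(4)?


Building up from base cases:
ways(0) = 1
ways(1) = 1
ways(2) = ways(1) + ways(0) = 1 + 1 = 2
ways(3) = ways(2) + ways(1) = 2 + 1 = 3
ways(4) = ways(3) + ways(2) = 3 + 2 = 5

5


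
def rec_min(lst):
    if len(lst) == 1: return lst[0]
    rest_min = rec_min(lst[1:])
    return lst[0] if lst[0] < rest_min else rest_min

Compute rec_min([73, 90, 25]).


rec_min([73, 90, 25]): compare 73 with rec_min([90, 25])
rec_min([90, 25]): compare 90 with rec_min([25])
rec_min([25]) = 25  (base case)
Compare 90 with 25 -> 25
Compare 73 with 25 -> 25

25


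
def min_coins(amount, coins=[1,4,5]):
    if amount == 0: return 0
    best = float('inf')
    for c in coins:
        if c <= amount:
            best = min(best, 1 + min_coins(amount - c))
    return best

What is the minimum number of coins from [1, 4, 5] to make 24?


Building up with DP:
min_coins(0) = 0
min_coins(1) = min(1+min_coins(0)=1+0=1) = 1
min_coins(2) = min(1+min_coins(1)=1+1=2) = 2
min_coins(3) = min(1+min_coins(2)=1+2=3) = 3
min_coins(4) = min(1+min_coins(3)=1+3=4, 1+min_coins(0)=1+0=1) = 1
min_coins(5) = min(1+min_coins(4)=1+1=2, 1+min_coins(1)=1+1=2, 1+min_coins(0)=1+0=1) = 1
min_coins(6) = min(1+min_coins(5)=1+1=2, 1+min_coins(2)=1+2=3, 1+min_coins(1)=1+1=2) = 2
min_coins(7) = min(1+min_coins(6)=1+2=3, 1+min_coins(3)=1+3=4, 1+min_coins(2)=1+2=3) = 3
min_coins(8) = min(1+min_coins(7)=1+3=4, 1+min_coins(4)=1+1=2, 1+min_coins(3)=1+3=4) = 2
min_coins(9) = min(1+min_coins(8)=1+2=3, 1+min_coins(5)=1+1=2, 1+min_coins(4)=1+1=2) = 2
min_coins(10) = min(1+min_coins(9)=1+2=3, 1+min_coins(6)=1+2=3, 1+min_coins(5)=1+1=2) = 2
min_coins(11) = min(1+min_coins(10)=1+2=3, 1+min_coins(7)=1+3=4, 1+min_coins(6)=1+2=3) = 3
min_coins(12) = min(1+min_coins(11)=1+3=4, 1+min_coins(8)=1+2=3, 1+min_coins(7)=1+3=4) = 3
min_coins(13) = min(1+min_coins(12)=1+3=4, 1+min_coins(9)=1+2=3, 1+min_coins(8)=1+2=3) = 3
min_coins(14) = min(1+min_coins(13)=1+3=4, 1+min_coins(10)=1+2=3, 1+min_coins(9)=1+2=3) = 3
min_coins(15) = min(1+min_coins(14)=1+3=4, 1+min_coins(11)=1+3=4, 1+min_coins(10)=1+2=3) = 3
min_coins(16) = min(1+min_coins(15)=1+3=4, 1+min_coins(12)=1+3=4, 1+min_coins(11)=1+3=4) = 4
min_coins(17) = min(1+min_coins(16)=1+4=5, 1+min_coins(13)=1+3=4, 1+min_coins(12)=1+3=4) = 4
min_coins(18) = min(1+min_coins(17)=1+4=5, 1+min_coins(14)=1+3=4, 1+min_coins(13)=1+3=4) = 4
min_coins(19) = min(1+min_coins(18)=1+4=5, 1+min_coins(15)=1+3=4, 1+min_coins(14)=1+3=4) = 4
min_coins(20) = min(1+min_coins(19)=1+4=5, 1+min_coins(16)=1+4=5, 1+min_coins(15)=1+3=4) = 4
min_coins(21) = min(1+min_coins(20)=1+4=5, 1+min_coins(17)=1+4=5, 1+min_coins(16)=1+4=5) = 5
min_coins(22) = min(1+min_coins(21)=1+5=6, 1+min_coins(18)=1+4=5, 1+min_coins(17)=1+4=5) = 5
min_coins(23) = min(1+min_coins(22)=1+5=6, 1+min_coins(19)=1+4=5, 1+min_coins(18)=1+4=5) = 5
min_coins(24) = min(1+min_coins(23)=1+5=6, 1+min_coins(20)=1+4=5, 1+min_coins(19)=1+4=5) = 5

5


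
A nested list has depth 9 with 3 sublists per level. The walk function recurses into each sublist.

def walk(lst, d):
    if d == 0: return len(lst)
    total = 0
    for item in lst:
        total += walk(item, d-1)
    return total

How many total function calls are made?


At depth 0 (root): 1 call
At depth 1: each of 1 parents calls walk on 3 children = 3 calls
At depth 2: each of 3 parents calls walk on 3 children = 9 calls
At depth 3: each of 9 parents calls walk on 3 children = 27 calls
At depth 4: each of 27 parents calls walk on 3 children = 81 calls
At depth 5: each of 81 parents calls walk on 3 children = 243 calls
At depth 6: each of 243 parents calls walk on 3 children = 729 calls
At depth 7: each of 729 parents calls walk on 3 children = 2187 calls
At depth 8: each of 2187 parents calls walk on 3 children = 6561 calls
At depth 9: each of 6561 parents calls walk on 3 children = 19683 calls
Total: 1 + 3 + 9 + 27 + 81 + 243 + 729 + 2187 + 6561 + 19683 = 29524

29524


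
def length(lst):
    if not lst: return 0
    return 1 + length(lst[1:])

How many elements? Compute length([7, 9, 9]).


length([7, 9, 9]) = 1 + length([9, 9])
length([9, 9]) = 1 + length([9])
length([9]) = 1 + length([])
length([]) = 0  (base case)
Unwinding: 1 + 1 + 1 + 0 = 3

3


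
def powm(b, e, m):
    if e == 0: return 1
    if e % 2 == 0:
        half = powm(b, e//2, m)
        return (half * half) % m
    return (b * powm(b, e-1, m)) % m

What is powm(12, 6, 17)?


powm(12, 6, 17): e is even, compute powm(12, 3, 17)
  powm(12, 3, 17): e is odd, compute powm(12, 2, 17)
    powm(12, 2, 17): e is even, compute powm(12, 1, 17)
      powm(12, 1, 17): e is odd, compute powm(12, 0, 17)
        powm(12, 0, 17) = 1
      (12 * 1) % 17 = 12
    half=12, (12*12) % 17 = 8
  (12 * 8) % 17 = 11
half=11, (11*11) % 17 = 2

2


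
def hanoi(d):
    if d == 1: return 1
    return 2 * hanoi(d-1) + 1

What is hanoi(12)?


hanoi(12) = 2 * hanoi(11) + 1
hanoi(11) = 2 * hanoi(10) + 1
hanoi(10) = 2 * hanoi(9) + 1
hanoi(9) = 2 * hanoi(8) + 1
hanoi(8) = 2 * hanoi(7) + 1
hanoi(7) = 2 * hanoi(6) + 1
hanoi(6) = 2 * hanoi(5) + 1
hanoi(5) = 2 * hanoi(4) + 1
hanoi(4) = 2 * hanoi(3) + 1
hanoi(3) = 2 * hanoi(2) + 1
hanoi(2) = 2 * hanoi(1) + 1
hanoi(1) = 1  (base case)
hanoi(2) = 2 * 1 + 1 = 3
hanoi(3) = 2 * 3 + 1 = 7
hanoi(4) = 2 * 7 + 1 = 15
hanoi(5) = 2 * 15 + 1 = 31
hanoi(6) = 2 * 31 + 1 = 63
hanoi(7) = 2 * 63 + 1 = 127
hanoi(8) = 2 * 127 + 1 = 255
hanoi(9) = 2 * 255 + 1 = 511
hanoi(10) = 2 * 511 + 1 = 1023
hanoi(11) = 2 * 1023 + 1 = 2047
hanoi(12) = 2 * 2047 + 1 = 4095

4095


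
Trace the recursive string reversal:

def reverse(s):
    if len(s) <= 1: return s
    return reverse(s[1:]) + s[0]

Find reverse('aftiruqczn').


reverse('aftiruqczn') = reverse('ftiruqczn') + 'a'
reverse('ftiruqczn') = reverse('tiruqczn') + 'f'
reverse('tiruqczn') = reverse('iruqczn') + 't'
reverse('iruqczn') = reverse('ruqczn') + 'i'
reverse('ruqczn') = reverse('uqczn') + 'r'
reverse('uqczn') = reverse('qczn') + 'u'
reverse('qczn') = reverse('czn') + 'q'
reverse('czn') = reverse('zn') + 'c'
reverse('zn') = reverse('n') + 'z'
reverse('n') = 'n'  (base case)
Concatenating: 'n' + 'z' + 'c' + 'q' + 'u' + 'r' + 'i' + 't' + 'f' + 'a' = 'nzcquritfa'

nzcquritfa


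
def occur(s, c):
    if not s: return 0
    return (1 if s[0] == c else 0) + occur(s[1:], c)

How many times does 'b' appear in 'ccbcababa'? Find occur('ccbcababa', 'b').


s[0]='c' != 'b' -> 0
s[0]='c' != 'b' -> 0
s[0]='b' == 'b' -> 1
s[0]='c' != 'b' -> 0
s[0]='a' != 'b' -> 0
s[0]='b' == 'b' -> 1
s[0]='a' != 'b' -> 0
s[0]='b' == 'b' -> 1
s[0]='a' != 'b' -> 0
Sum: 0 + 0 + 1 + 0 + 0 + 1 + 0 + 1 + 0 = 3

3


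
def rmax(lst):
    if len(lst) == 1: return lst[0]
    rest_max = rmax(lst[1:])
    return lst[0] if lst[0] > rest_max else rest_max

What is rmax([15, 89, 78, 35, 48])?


rmax([15, 89, 78, 35, 48]): compare 15 with rmax([89, 78, 35, 48])
rmax([89, 78, 35, 48]): compare 89 with rmax([78, 35, 48])
rmax([78, 35, 48]): compare 78 with rmax([35, 48])
rmax([35, 48]): compare 35 with rmax([48])
rmax([48]) = 48  (base case)
Compare 35 with 48 -> 48
Compare 78 with 48 -> 78
Compare 89 with 78 -> 89
Compare 15 with 89 -> 89

89


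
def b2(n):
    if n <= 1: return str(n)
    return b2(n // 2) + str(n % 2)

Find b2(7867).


b2(7867) = b2(3933) + '1'
b2(3933) = b2(1966) + '1'
b2(1966) = b2(983) + '0'
b2(983) = b2(491) + '1'
b2(491) = b2(245) + '1'
b2(245) = b2(122) + '1'
b2(122) = b2(61) + '0'
b2(61) = b2(30) + '1'
b2(30) = b2(15) + '0'
b2(15) = b2(7) + '1'
b2(7) = b2(3) + '1'
b2(3) = b2(1) + '1'
b2(1) = '1'  (base case)
Concatenating: '1' + '1' + '1' + '1' + '0' + '1' + '0' + '1' + '1' + '1' + '0' + '1' + '1' = '1111010111011'

1111010111011


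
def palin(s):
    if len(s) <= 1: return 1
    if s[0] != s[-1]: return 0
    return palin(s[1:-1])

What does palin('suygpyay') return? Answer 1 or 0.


palin('suygpyay'): s[0]='s' != s[-1]='y' -> return 0
Result: 0 (not a palindrome)

0


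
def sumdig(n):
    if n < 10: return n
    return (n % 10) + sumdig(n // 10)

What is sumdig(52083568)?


sumdig(52083568) = 8 + sumdig(5208356)
sumdig(5208356) = 6 + sumdig(520835)
sumdig(520835) = 5 + sumdig(52083)
sumdig(52083) = 3 + sumdig(5208)
sumdig(5208) = 8 + sumdig(520)
sumdig(520) = 0 + sumdig(52)
sumdig(52) = 2 + sumdig(5)
sumdig(5) = 5  (base case)
Total: 8 + 6 + 5 + 3 + 8 + 0 + 2 + 5 = 37

37


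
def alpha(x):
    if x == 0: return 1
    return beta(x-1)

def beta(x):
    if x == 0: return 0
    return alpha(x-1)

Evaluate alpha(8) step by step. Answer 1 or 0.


alpha(8) = beta(7)
beta(7) = alpha(6)
alpha(6) = beta(5)
beta(5) = alpha(4)
alpha(4) = beta(3)
beta(3) = alpha(2)
alpha(2) = beta(1)
beta(1) = alpha(0)
alpha(0) = 1  (base case)
Result: 1

1


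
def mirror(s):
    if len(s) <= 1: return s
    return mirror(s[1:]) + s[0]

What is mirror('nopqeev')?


mirror('nopqeev') = mirror('opqeev') + 'n'
mirror('opqeev') = mirror('pqeev') + 'o'
mirror('pqeev') = mirror('qeev') + 'p'
mirror('qeev') = mirror('eev') + 'q'
mirror('eev') = mirror('ev') + 'e'
mirror('ev') = mirror('v') + 'e'
mirror('v') = 'v'  (base case)
Concatenating: 'v' + 'e' + 'e' + 'q' + 'p' + 'o' + 'n' = 'veeqpon'

veeqpon


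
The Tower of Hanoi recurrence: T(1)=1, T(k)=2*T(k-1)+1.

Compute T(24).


T(24) = 2 * T(23) + 1
T(23) = 2 * T(22) + 1
T(22) = 2 * T(21) + 1
T(21) = 2 * T(20) + 1
T(20) = 2 * T(19) + 1
T(19) = 2 * T(18) + 1
T(18) = 2 * T(17) + 1
T(17) = 2 * T(16) + 1
T(16) = 2 * T(15) + 1
T(15) = 2 * T(14) + 1
T(14) = 2 * T(13) + 1
T(13) = 2 * T(12) + 1
T(12) = 2 * T(11) + 1
T(11) = 2 * T(10) + 1
T(10) = 2 * T(9) + 1
T(9) = 2 * T(8) + 1
T(8) = 2 * T(7) + 1
T(7) = 2 * T(6) + 1
T(6) = 2 * T(5) + 1
T(5) = 2 * T(4) + 1
T(4) = 2 * T(3) + 1
T(3) = 2 * T(2) + 1
T(2) = 2 * T(1) + 1
T(1) = 1  (base case)
T(2) = 2 * 1 + 1 = 3
T(3) = 2 * 3 + 1 = 7
T(4) = 2 * 7 + 1 = 15
T(5) = 2 * 15 + 1 = 31
T(6) = 2 * 31 + 1 = 63
T(7) = 2 * 63 + 1 = 127
T(8) = 2 * 127 + 1 = 255
T(9) = 2 * 255 + 1 = 511
T(10) = 2 * 511 + 1 = 1023
T(11) = 2 * 1023 + 1 = 2047
T(12) = 2 * 2047 + 1 = 4095
T(13) = 2 * 4095 + 1 = 8191
T(14) = 2 * 8191 + 1 = 16383
T(15) = 2 * 16383 + 1 = 32767
T(16) = 2 * 32767 + 1 = 65535
T(17) = 2 * 65535 + 1 = 131071
T(18) = 2 * 131071 + 1 = 262143
T(19) = 2 * 262143 + 1 = 524287
T(20) = 2 * 524287 + 1 = 1048575
T(21) = 2 * 1048575 + 1 = 2097151
T(22) = 2 * 2097151 + 1 = 4194303
T(23) = 2 * 4194303 + 1 = 8388607
T(24) = 2 * 8388607 + 1 = 16777215

16777215


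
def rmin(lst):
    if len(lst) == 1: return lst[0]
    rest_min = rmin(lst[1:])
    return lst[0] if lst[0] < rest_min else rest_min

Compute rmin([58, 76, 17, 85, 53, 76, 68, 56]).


rmin([58, 76, 17, 85, 53, 76, 68, 56]): compare 58 with rmin([76, 17, 85, 53, 76, 68, 56])
rmin([76, 17, 85, 53, 76, 68, 56]): compare 76 with rmin([17, 85, 53, 76, 68, 56])
rmin([17, 85, 53, 76, 68, 56]): compare 17 with rmin([85, 53, 76, 68, 56])
rmin([85, 53, 76, 68, 56]): compare 85 with rmin([53, 76, 68, 56])
rmin([53, 76, 68, 56]): compare 53 with rmin([76, 68, 56])
rmin([76, 68, 56]): compare 76 with rmin([68, 56])
rmin([68, 56]): compare 68 with rmin([56])
rmin([56]) = 56  (base case)
Compare 68 with 56 -> 56
Compare 76 with 56 -> 56
Compare 53 with 56 -> 53
Compare 85 with 53 -> 53
Compare 17 with 53 -> 17
Compare 76 with 17 -> 17
Compare 58 with 17 -> 17

17


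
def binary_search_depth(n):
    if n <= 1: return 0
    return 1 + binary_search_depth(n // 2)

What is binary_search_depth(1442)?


1442 / 2 = 721
721 / 2 = 360
360 / 2 = 180
180 / 2 = 90
90 / 2 = 45
45 / 2 = 22
22 / 2 = 11
11 / 2 = 5
5 / 2 = 2
2 / 2 = 1
Reached 1 after 10 halvings

10


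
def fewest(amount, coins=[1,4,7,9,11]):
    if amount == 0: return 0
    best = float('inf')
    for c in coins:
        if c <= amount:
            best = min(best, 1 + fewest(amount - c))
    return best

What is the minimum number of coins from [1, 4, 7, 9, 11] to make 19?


Building up with DP:
fewest(0) = 0
fewest(1) = min(1+fewest(0)=1+0=1) = 1
fewest(2) = min(1+fewest(1)=1+1=2) = 2
fewest(3) = min(1+fewest(2)=1+2=3) = 3
fewest(4) = min(1+fewest(3)=1+3=4, 1+fewest(0)=1+0=1) = 1
fewest(5) = min(1+fewest(4)=1+1=2, 1+fewest(1)=1+1=2) = 2
fewest(6) = min(1+fewest(5)=1+2=3, 1+fewest(2)=1+2=3) = 3
fewest(7) = min(1+fewest(6)=1+3=4, 1+fewest(3)=1+3=4, 1+fewest(0)=1+0=1) = 1
fewest(8) = min(1+fewest(7)=1+1=2, 1+fewest(4)=1+1=2, 1+fewest(1)=1+1=2) = 2
fewest(9) = min(1+fewest(8)=1+2=3, 1+fewest(5)=1+2=3, 1+fewest(2)=1+2=3, 1+fewest(0)=1+0=1) = 1
fewest(10) = min(1+fewest(9)=1+1=2, 1+fewest(6)=1+3=4, 1+fewest(3)=1+3=4, 1+fewest(1)=1+1=2) = 2
fewest(11) = min(1+fewest(10)=1+2=3, 1+fewest(7)=1+1=2, 1+fewest(4)=1+1=2, 1+fewest(2)=1+2=3, 1+fewest(0)=1+0=1) = 1
fewest(12) = min(1+fewest(11)=1+1=2, 1+fewest(8)=1+2=3, 1+fewest(5)=1+2=3, 1+fewest(3)=1+3=4, 1+fewest(1)=1+1=2) = 2
fewest(13) = min(1+fewest(12)=1+2=3, 1+fewest(9)=1+1=2, 1+fewest(6)=1+3=4, 1+fewest(4)=1+1=2, 1+fewest(2)=1+2=3) = 2
fewest(14) = min(1+fewest(13)=1+2=3, 1+fewest(10)=1+2=3, 1+fewest(7)=1+1=2, 1+fewest(5)=1+2=3, 1+fewest(3)=1+3=4) = 2
fewest(15) = min(1+fewest(14)=1+2=3, 1+fewest(11)=1+1=2, 1+fewest(8)=1+2=3, 1+fewest(6)=1+3=4, 1+fewest(4)=1+1=2) = 2
fewest(16) = min(1+fewest(15)=1+2=3, 1+fewest(12)=1+2=3, 1+fewest(9)=1+1=2, 1+fewest(7)=1+1=2, 1+fewest(5)=1+2=3) = 2
fewest(17) = min(1+fewest(16)=1+2=3, 1+fewest(13)=1+2=3, 1+fewest(10)=1+2=3, 1+fewest(8)=1+2=3, 1+fewest(6)=1+3=4) = 3
fewest(18) = min(1+fewest(17)=1+3=4, 1+fewest(14)=1+2=3, 1+fewest(11)=1+1=2, 1+fewest(9)=1+1=2, 1+fewest(7)=1+1=2) = 2
fewest(19) = min(1+fewest(18)=1+2=3, 1+fewest(15)=1+2=3, 1+fewest(12)=1+2=3, 1+fewest(10)=1+2=3, 1+fewest(8)=1+2=3) = 3

3


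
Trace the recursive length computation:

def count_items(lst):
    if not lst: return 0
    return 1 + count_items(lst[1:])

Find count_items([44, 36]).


count_items([44, 36]) = 1 + count_items([36])
count_items([36]) = 1 + count_items([])
count_items([]) = 0  (base case)
Unwinding: 1 + 1 + 0 = 2

2


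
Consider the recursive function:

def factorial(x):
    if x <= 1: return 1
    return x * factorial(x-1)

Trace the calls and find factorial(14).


factorial(14)
= 14 * factorial(13)
= 14 * 13 * factorial(12)
= 14 * 13 * 12 * factorial(11)
= 14 * 13 * 12 * 11 * factorial(10)
= 14 * 13 * 12 * 11 * 10 * factorial(9)
= 14 * 13 * 12 * 11 * 10 * 9 * factorial(8)
= 14 * 13 * 12 * 11 * 10 * 9 * 8 * factorial(7)
= 14 * 13 * 12 * 11 * 10 * 9 * 8 * 7 * factorial(6)
= 14 * 13 * 12 * 11 * 10 * 9 * 8 * 7 * 6 * factorial(5)
= 14 * 13 * 12 * 11 * 10 * 9 * 8 * 7 * 6 * 5 * factorial(4)
= 14 * 13 * 12 * 11 * 10 * 9 * 8 * 7 * 6 * 5 * 4 * factorial(3)
= 14 * 13 * 12 * 11 * 10 * 9 * 8 * 7 * 6 * 5 * 4 * 3 * factorial(2)
= 14 * 13 * 12 * 11 * 10 * 9 * 8 * 7 * 6 * 5 * 4 * 3 * 2 * factorial(1)
= 14 * 13 * 12 * 11 * 10 * 9 * 8 * 7 * 6 * 5 * 4 * 3 * 2 * 1
= 87178291200

87178291200


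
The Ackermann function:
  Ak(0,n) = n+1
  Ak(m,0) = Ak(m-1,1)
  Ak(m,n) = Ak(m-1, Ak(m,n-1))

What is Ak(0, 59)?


Ak(0, 59) = 60
Result: Ak(0, 59) = 60

60


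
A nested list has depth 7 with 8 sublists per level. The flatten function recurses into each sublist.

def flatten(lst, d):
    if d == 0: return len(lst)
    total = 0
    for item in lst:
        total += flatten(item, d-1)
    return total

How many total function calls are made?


At depth 0 (root): 1 call
At depth 1: each of 1 parents calls flatten on 8 children = 8 calls
At depth 2: each of 8 parents calls flatten on 8 children = 64 calls
At depth 3: each of 64 parents calls flatten on 8 children = 512 calls
At depth 4: each of 512 parents calls flatten on 8 children = 4096 calls
At depth 5: each of 4096 parents calls flatten on 8 children = 32768 calls
At depth 6: each of 32768 parents calls flatten on 8 children = 262144 calls
At depth 7: each of 262144 parents calls flatten on 8 children = 2097152 calls
Total: 1 + 8 + 64 + 512 + 4096 + 32768 + 262144 + 2097152 = 2396745

2396745


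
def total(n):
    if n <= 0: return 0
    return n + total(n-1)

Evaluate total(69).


total(69)
= 69 + 68 + 67 + 66 + 65 + 64 + 63 + 62 + 61 + 60 + 59 + 58 + 57 + 56 + 55 + 54 + 53 + 52 + 51 + 50 + 49 + 48 + 47 + 46 + 45 + 44 + 43 + 42 + 41 + 40 + 39 + 38 + 37 + 36 + 35 + 34 + 33 + 32 + 31 + 30 + 29 + 28 + 27 + 26 + 25 + 24 + 23 + 22 + 21 + 20 + 19 + 18 + 17 + 16 + 15 + 14 + 13 + 12 + 11 + 10 + 9 + 8 + 7 + 6 + 5 + 4 + 3 + 2 + 1 + total(0)
= 69 + 68 + 67 + 66 + 65 + 64 + 63 + 62 + 61 + 60 + 59 + 58 + 57 + 56 + 55 + 54 + 53 + 52 + 51 + 50 + 49 + 48 + 47 + 46 + 45 + 44 + 43 + 42 + 41 + 40 + 39 + 38 + 37 + 36 + 35 + 34 + 33 + 32 + 31 + 30 + 29 + 28 + 27 + 26 + 25 + 24 + 23 + 22 + 21 + 20 + 19 + 18 + 17 + 16 + 15 + 14 + 13 + 12 + 11 + 10 + 9 + 8 + 7 + 6 + 5 + 4 + 3 + 2 + 1 + 0
= 2415

2415


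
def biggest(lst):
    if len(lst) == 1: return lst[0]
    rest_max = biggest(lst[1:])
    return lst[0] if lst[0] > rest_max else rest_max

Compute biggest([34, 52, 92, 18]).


biggest([34, 52, 92, 18]): compare 34 with biggest([52, 92, 18])
biggest([52, 92, 18]): compare 52 with biggest([92, 18])
biggest([92, 18]): compare 92 with biggest([18])
biggest([18]) = 18  (base case)
Compare 92 with 18 -> 92
Compare 52 with 92 -> 92
Compare 34 with 92 -> 92

92


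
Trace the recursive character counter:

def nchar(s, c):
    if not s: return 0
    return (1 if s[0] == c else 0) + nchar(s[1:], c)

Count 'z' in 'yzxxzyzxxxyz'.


s[0]='y' != 'z' -> 0
s[0]='z' == 'z' -> 1
s[0]='x' != 'z' -> 0
s[0]='x' != 'z' -> 0
s[0]='z' == 'z' -> 1
s[0]='y' != 'z' -> 0
s[0]='z' == 'z' -> 1
s[0]='x' != 'z' -> 0
s[0]='x' != 'z' -> 0
s[0]='x' != 'z' -> 0
s[0]='y' != 'z' -> 0
s[0]='z' == 'z' -> 1
Sum: 0 + 1 + 0 + 0 + 1 + 0 + 1 + 0 + 0 + 0 + 0 + 1 = 4

4


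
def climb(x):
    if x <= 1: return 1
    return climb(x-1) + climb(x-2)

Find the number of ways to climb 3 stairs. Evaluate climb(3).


Building up from base cases:
climb(0) = 1
climb(1) = 1
climb(2) = climb(1) + climb(0) = 1 + 1 = 2
climb(3) = climb(2) + climb(1) = 2 + 1 = 3

3


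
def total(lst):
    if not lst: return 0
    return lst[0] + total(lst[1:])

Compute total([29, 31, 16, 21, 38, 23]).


total([29, 31, 16, 21, 38, 23]) = 29 + total([31, 16, 21, 38, 23])
total([31, 16, 21, 38, 23]) = 31 + total([16, 21, 38, 23])
total([16, 21, 38, 23]) = 16 + total([21, 38, 23])
total([21, 38, 23]) = 21 + total([38, 23])
total([38, 23]) = 38 + total([23])
total([23]) = 23 + total([])
total([]) = 0  (base case)
Total: 29 + 31 + 16 + 21 + 38 + 23 + 0 = 158

158


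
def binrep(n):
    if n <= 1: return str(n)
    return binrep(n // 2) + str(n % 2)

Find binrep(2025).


binrep(2025) = binrep(1012) + '1'
binrep(1012) = binrep(506) + '0'
binrep(506) = binrep(253) + '0'
binrep(253) = binrep(126) + '1'
binrep(126) = binrep(63) + '0'
binrep(63) = binrep(31) + '1'
binrep(31) = binrep(15) + '1'
binrep(15) = binrep(7) + '1'
binrep(7) = binrep(3) + '1'
binrep(3) = binrep(1) + '1'
binrep(1) = '1'  (base case)
Concatenating: '1' + '1' + '1' + '1' + '1' + '1' + '0' + '1' + '0' + '0' + '1' = '11111101001'

11111101001


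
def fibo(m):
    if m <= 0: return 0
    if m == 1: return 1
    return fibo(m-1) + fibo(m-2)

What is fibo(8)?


Computing fibo(8) bottom-up:
fibo(0) = 0
fibo(1) = 1
fibo(2) = fibo(1) + fibo(0) = 1 + 0 = 1
fibo(3) = fibo(2) + fibo(1) = 1 + 1 = 2
fibo(4) = fibo(3) + fibo(2) = 2 + 1 = 3
fibo(5) = fibo(4) + fibo(3) = 3 + 2 = 5
fibo(6) = fibo(5) + fibo(4) = 5 + 3 = 8
fibo(7) = fibo(6) + fibo(5) = 8 + 5 = 13
fibo(8) = fibo(7) + fibo(6) = 13 + 8 = 21

21


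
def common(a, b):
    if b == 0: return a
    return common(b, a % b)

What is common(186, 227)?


common(186, 227) = common(227, 186)
common(227, 186) = common(186, 41)
common(186, 41) = common(41, 22)
common(41, 22) = common(22, 19)
common(22, 19) = common(19, 3)
common(19, 3) = common(3, 1)
common(3, 1) = common(1, 0)
common(1, 0) = 1  (base case)

1


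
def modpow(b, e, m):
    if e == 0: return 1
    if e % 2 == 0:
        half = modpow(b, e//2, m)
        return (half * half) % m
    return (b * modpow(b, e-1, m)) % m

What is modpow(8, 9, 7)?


modpow(8, 9, 7): e is odd, compute modpow(8, 8, 7)
  modpow(8, 8, 7): e is even, compute modpow(8, 4, 7)
    modpow(8, 4, 7): e is even, compute modpow(8, 2, 7)
      modpow(8, 2, 7): e is even, compute modpow(8, 1, 7)
        modpow(8, 1, 7): e is odd, compute modpow(8, 0, 7)
          modpow(8, 0, 7) = 1
        (8 * 1) % 7 = 1
      half=1, (1*1) % 7 = 1
    half=1, (1*1) % 7 = 1
  half=1, (1*1) % 7 = 1
(8 * 1) % 7 = 1

1


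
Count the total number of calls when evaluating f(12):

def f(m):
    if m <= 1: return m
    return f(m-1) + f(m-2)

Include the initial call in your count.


Let C(n) = total calls for f(n)
C(0) = 1, C(1) = 1
C(2) = 1 + C(1) + C(0) = 1 + 1 + 1 = 3
C(3) = 1 + C(2) + C(1) = 1 + 3 + 1 = 5
C(4) = 1 + C(3) + C(2) = 1 + 5 + 3 = 9
C(5) = 1 + C(4) + C(3) = 1 + 9 + 5 = 15
C(6) = 1 + C(5) + C(4) = 1 + 15 + 9 = 25
C(7) = 1 + C(6) + C(5) = 1 + 25 + 15 = 41
C(8) = 1 + C(7) + C(6) = 1 + 41 + 25 = 67
C(9) = 1 + C(8) + C(7) = 1 + 67 + 41 = 109
C(10) = 1 + C(9) + C(8) = 1 + 109 + 67 = 177
C(11) = 1 + C(10) + C(9) = 1 + 177 + 109 = 287
C(12) = 1 + C(11) + C(10) = 1 + 287 + 177 = 465

465


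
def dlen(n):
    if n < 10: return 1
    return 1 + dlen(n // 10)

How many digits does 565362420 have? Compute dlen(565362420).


dlen(565362420) = 1 + dlen(56536242)
dlen(56536242) = 1 + dlen(5653624)
dlen(5653624) = 1 + dlen(565362)
dlen(565362) = 1 + dlen(56536)
dlen(56536) = 1 + dlen(5653)
dlen(5653) = 1 + dlen(565)
dlen(565) = 1 + dlen(56)
dlen(56) = 1 + dlen(5)
dlen(5) = 1  (base case: 5 < 10)
Unwinding: 1 + 1 + 1 + 1 + 1 + 1 + 1 + 1 + 1 = 9

9


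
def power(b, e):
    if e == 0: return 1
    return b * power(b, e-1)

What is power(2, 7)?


power(2, 7)
= 2 * power(2, 6)
= 2 * 2 * power(2, 5)
= 2 * 2 * 2 * power(2, 4)
= 2 * 2 * 2 * 2 * power(2, 3)
= 2 * 2 * 2 * 2 * 2 * power(2, 2)
= 2 * 2 * 2 * 2 * 2 * 2 * power(2, 1)
= 2 * 2 * 2 * 2 * 2 * 2 * 2 * power(2, 0)
= 2 * 2 * 2 * 2 * 2 * 2 * 2 * 1
= 128

128


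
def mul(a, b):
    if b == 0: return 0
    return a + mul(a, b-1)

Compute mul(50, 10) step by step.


mul(50, 10) = 50 + mul(50, 9)
mul(50, 9) = 50 + mul(50, 8)
mul(50, 8) = 50 + mul(50, 7)
mul(50, 7) = 50 + mul(50, 6)
mul(50, 6) = 50 + mul(50, 5)
mul(50, 5) = 50 + mul(50, 4)
mul(50, 4) = 50 + mul(50, 3)
mul(50, 3) = 50 + mul(50, 2)
mul(50, 2) = 50 + mul(50, 1)
mul(50, 1) = 50 + mul(50, 0)
mul(50, 0) = 0  (base case)
Total: 50 + 50 + 50 + 50 + 50 + 50 + 50 + 50 + 50 + 50 + 0 = 500

500


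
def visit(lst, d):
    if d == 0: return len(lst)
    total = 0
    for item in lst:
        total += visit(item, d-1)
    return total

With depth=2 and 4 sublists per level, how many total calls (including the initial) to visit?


At depth 0 (root): 1 call
At depth 1: each of 1 parents calls visit on 4 children = 4 calls
At depth 2: each of 4 parents calls visit on 4 children = 16 calls
Total: 1 + 4 + 16 = 21

21


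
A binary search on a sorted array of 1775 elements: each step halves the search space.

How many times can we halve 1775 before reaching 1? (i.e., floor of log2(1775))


1775 / 2 = 887
887 / 2 = 443
443 / 2 = 221
221 / 2 = 110
110 / 2 = 55
55 / 2 = 27
27 / 2 = 13
13 / 2 = 6
6 / 2 = 3
3 / 2 = 1
Reached 1 after 10 halvings

10


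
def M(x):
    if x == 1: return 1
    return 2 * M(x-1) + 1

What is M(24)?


M(24) = 2 * M(23) + 1
M(23) = 2 * M(22) + 1
M(22) = 2 * M(21) + 1
M(21) = 2 * M(20) + 1
M(20) = 2 * M(19) + 1
M(19) = 2 * M(18) + 1
M(18) = 2 * M(17) + 1
M(17) = 2 * M(16) + 1
M(16) = 2 * M(15) + 1
M(15) = 2 * M(14) + 1
M(14) = 2 * M(13) + 1
M(13) = 2 * M(12) + 1
M(12) = 2 * M(11) + 1
M(11) = 2 * M(10) + 1
M(10) = 2 * M(9) + 1
M(9) = 2 * M(8) + 1
M(8) = 2 * M(7) + 1
M(7) = 2 * M(6) + 1
M(6) = 2 * M(5) + 1
M(5) = 2 * M(4) + 1
M(4) = 2 * M(3) + 1
M(3) = 2 * M(2) + 1
M(2) = 2 * M(1) + 1
M(1) = 1  (base case)
M(2) = 2 * 1 + 1 = 3
M(3) = 2 * 3 + 1 = 7
M(4) = 2 * 7 + 1 = 15
M(5) = 2 * 15 + 1 = 31
M(6) = 2 * 31 + 1 = 63
M(7) = 2 * 63 + 1 = 127
M(8) = 2 * 127 + 1 = 255
M(9) = 2 * 255 + 1 = 511
M(10) = 2 * 511 + 1 = 1023
M(11) = 2 * 1023 + 1 = 2047
M(12) = 2 * 2047 + 1 = 4095
M(13) = 2 * 4095 + 1 = 8191
M(14) = 2 * 8191 + 1 = 16383
M(15) = 2 * 16383 + 1 = 32767
M(16) = 2 * 32767 + 1 = 65535
M(17) = 2 * 65535 + 1 = 131071
M(18) = 2 * 131071 + 1 = 262143
M(19) = 2 * 262143 + 1 = 524287
M(20) = 2 * 524287 + 1 = 1048575
M(21) = 2 * 1048575 + 1 = 2097151
M(22) = 2 * 2097151 + 1 = 4194303
M(23) = 2 * 4194303 + 1 = 8388607
M(24) = 2 * 8388607 + 1 = 16777215

16777215


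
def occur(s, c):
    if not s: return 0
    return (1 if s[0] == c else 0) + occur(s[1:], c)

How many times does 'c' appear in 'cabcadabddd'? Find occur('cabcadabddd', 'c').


s[0]='c' == 'c' -> 1
s[0]='a' != 'c' -> 0
s[0]='b' != 'c' -> 0
s[0]='c' == 'c' -> 1
s[0]='a' != 'c' -> 0
s[0]='d' != 'c' -> 0
s[0]='a' != 'c' -> 0
s[0]='b' != 'c' -> 0
s[0]='d' != 'c' -> 0
s[0]='d' != 'c' -> 0
s[0]='d' != 'c' -> 0
Sum: 1 + 0 + 0 + 1 + 0 + 0 + 0 + 0 + 0 + 0 + 0 = 2

2


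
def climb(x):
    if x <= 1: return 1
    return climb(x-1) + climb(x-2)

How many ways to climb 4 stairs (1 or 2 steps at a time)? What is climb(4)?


Building up from base cases:
climb(0) = 1
climb(1) = 1
climb(2) = climb(1) + climb(0) = 1 + 1 = 2
climb(3) = climb(2) + climb(1) = 2 + 1 = 3
climb(4) = climb(3) + climb(2) = 3 + 2 = 5

5


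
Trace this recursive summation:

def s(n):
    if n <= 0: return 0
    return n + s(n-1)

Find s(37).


s(37)
= 37 + 36 + 35 + 34 + 33 + 32 + 31 + 30 + 29 + 28 + 27 + 26 + 25 + 24 + 23 + 22 + 21 + 20 + 19 + 18 + 17 + 16 + 15 + 14 + 13 + 12 + 11 + 10 + 9 + 8 + 7 + 6 + 5 + 4 + 3 + 2 + 1 + s(0)
= 37 + 36 + 35 + 34 + 33 + 32 + 31 + 30 + 29 + 28 + 27 + 26 + 25 + 24 + 23 + 22 + 21 + 20 + 19 + 18 + 17 + 16 + 15 + 14 + 13 + 12 + 11 + 10 + 9 + 8 + 7 + 6 + 5 + 4 + 3 + 2 + 1 + 0
= 703

703


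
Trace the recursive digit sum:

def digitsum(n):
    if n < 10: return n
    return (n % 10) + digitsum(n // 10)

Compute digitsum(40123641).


digitsum(40123641) = 1 + digitsum(4012364)
digitsum(4012364) = 4 + digitsum(401236)
digitsum(401236) = 6 + digitsum(40123)
digitsum(40123) = 3 + digitsum(4012)
digitsum(4012) = 2 + digitsum(401)
digitsum(401) = 1 + digitsum(40)
digitsum(40) = 0 + digitsum(4)
digitsum(4) = 4  (base case)
Total: 1 + 4 + 6 + 3 + 2 + 1 + 0 + 4 = 21

21


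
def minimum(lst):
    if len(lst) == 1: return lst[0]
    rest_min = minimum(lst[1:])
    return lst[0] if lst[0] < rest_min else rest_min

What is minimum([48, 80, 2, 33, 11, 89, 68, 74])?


minimum([48, 80, 2, 33, 11, 89, 68, 74]): compare 48 with minimum([80, 2, 33, 11, 89, 68, 74])
minimum([80, 2, 33, 11, 89, 68, 74]): compare 80 with minimum([2, 33, 11, 89, 68, 74])
minimum([2, 33, 11, 89, 68, 74]): compare 2 with minimum([33, 11, 89, 68, 74])
minimum([33, 11, 89, 68, 74]): compare 33 with minimum([11, 89, 68, 74])
minimum([11, 89, 68, 74]): compare 11 with minimum([89, 68, 74])
minimum([89, 68, 74]): compare 89 with minimum([68, 74])
minimum([68, 74]): compare 68 with minimum([74])
minimum([74]) = 74  (base case)
Compare 68 with 74 -> 68
Compare 89 with 68 -> 68
Compare 11 with 68 -> 11
Compare 33 with 11 -> 11
Compare 2 with 11 -> 2
Compare 80 with 2 -> 2
Compare 48 with 2 -> 2

2


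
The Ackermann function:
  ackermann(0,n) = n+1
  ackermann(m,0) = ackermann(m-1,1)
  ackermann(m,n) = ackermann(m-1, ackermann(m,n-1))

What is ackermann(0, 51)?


ackermann(0, 51) = 52
Result: ackermann(0, 51) = 52

52


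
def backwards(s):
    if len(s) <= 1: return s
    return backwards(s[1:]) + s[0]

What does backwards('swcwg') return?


backwards('swcwg') = backwards('wcwg') + 's'
backwards('wcwg') = backwards('cwg') + 'w'
backwards('cwg') = backwards('wg') + 'c'
backwards('wg') = backwards('g') + 'w'
backwards('g') = 'g'  (base case)
Concatenating: 'g' + 'w' + 'c' + 'w' + 's' = 'gwcws'

gwcws


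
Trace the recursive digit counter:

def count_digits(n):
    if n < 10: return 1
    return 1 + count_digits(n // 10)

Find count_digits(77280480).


count_digits(77280480) = 1 + count_digits(7728048)
count_digits(7728048) = 1 + count_digits(772804)
count_digits(772804) = 1 + count_digits(77280)
count_digits(77280) = 1 + count_digits(7728)
count_digits(7728) = 1 + count_digits(772)
count_digits(772) = 1 + count_digits(77)
count_digits(77) = 1 + count_digits(7)
count_digits(7) = 1  (base case: 7 < 10)
Unwinding: 1 + 1 + 1 + 1 + 1 + 1 + 1 + 1 = 8

8


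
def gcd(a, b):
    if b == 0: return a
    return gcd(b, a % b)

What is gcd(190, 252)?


gcd(190, 252) = gcd(252, 190)
gcd(252, 190) = gcd(190, 62)
gcd(190, 62) = gcd(62, 4)
gcd(62, 4) = gcd(4, 2)
gcd(4, 2) = gcd(2, 0)
gcd(2, 0) = 2  (base case)

2


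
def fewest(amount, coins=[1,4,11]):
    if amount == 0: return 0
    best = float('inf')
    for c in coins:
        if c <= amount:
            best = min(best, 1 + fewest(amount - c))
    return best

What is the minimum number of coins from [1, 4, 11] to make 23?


Building up with DP:
fewest(0) = 0
fewest(1) = min(1+fewest(0)=1+0=1) = 1
fewest(2) = min(1+fewest(1)=1+1=2) = 2
fewest(3) = min(1+fewest(2)=1+2=3) = 3
fewest(4) = min(1+fewest(3)=1+3=4, 1+fewest(0)=1+0=1) = 1
fewest(5) = min(1+fewest(4)=1+1=2, 1+fewest(1)=1+1=2) = 2
fewest(6) = min(1+fewest(5)=1+2=3, 1+fewest(2)=1+2=3) = 3
fewest(7) = min(1+fewest(6)=1+3=4, 1+fewest(3)=1+3=4) = 4
fewest(8) = min(1+fewest(7)=1+4=5, 1+fewest(4)=1+1=2) = 2
fewest(9) = min(1+fewest(8)=1+2=3, 1+fewest(5)=1+2=3) = 3
fewest(10) = min(1+fewest(9)=1+3=4, 1+fewest(6)=1+3=4) = 4
fewest(11) = min(1+fewest(10)=1+4=5, 1+fewest(7)=1+4=5, 1+fewest(0)=1+0=1) = 1
fewest(12) = min(1+fewest(11)=1+1=2, 1+fewest(8)=1+2=3, 1+fewest(1)=1+1=2) = 2
fewest(13) = min(1+fewest(12)=1+2=3, 1+fewest(9)=1+3=4, 1+fewest(2)=1+2=3) = 3
fewest(14) = min(1+fewest(13)=1+3=4, 1+fewest(10)=1+4=5, 1+fewest(3)=1+3=4) = 4
fewest(15) = min(1+fewest(14)=1+4=5, 1+fewest(11)=1+1=2, 1+fewest(4)=1+1=2) = 2
fewest(16) = min(1+fewest(15)=1+2=3, 1+fewest(12)=1+2=3, 1+fewest(5)=1+2=3) = 3
fewest(17) = min(1+fewest(16)=1+3=4, 1+fewest(13)=1+3=4, 1+fewest(6)=1+3=4) = 4
fewest(18) = min(1+fewest(17)=1+4=5, 1+fewest(14)=1+4=5, 1+fewest(7)=1+4=5) = 5
fewest(19) = min(1+fewest(18)=1+5=6, 1+fewest(15)=1+2=3, 1+fewest(8)=1+2=3) = 3
fewest(20) = min(1+fewest(19)=1+3=4, 1+fewest(16)=1+3=4, 1+fewest(9)=1+3=4) = 4
fewest(21) = min(1+fewest(20)=1+4=5, 1+fewest(17)=1+4=5, 1+fewest(10)=1+4=5) = 5
fewest(22) = min(1+fewest(21)=1+5=6, 1+fewest(18)=1+5=6, 1+fewest(11)=1+1=2) = 2
fewest(23) = min(1+fewest(22)=1+2=3, 1+fewest(19)=1+3=4, 1+fewest(12)=1+2=3) = 3

3


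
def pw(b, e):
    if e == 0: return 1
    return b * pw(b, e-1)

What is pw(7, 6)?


pw(7, 6)
= 7 * pw(7, 5)
= 7 * 7 * pw(7, 4)
= 7 * 7 * 7 * pw(7, 3)
= 7 * 7 * 7 * 7 * pw(7, 2)
= 7 * 7 * 7 * 7 * 7 * pw(7, 1)
= 7 * 7 * 7 * 7 * 7 * 7 * pw(7, 0)
= 7 * 7 * 7 * 7 * 7 * 7 * 1
= 117649

117649
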